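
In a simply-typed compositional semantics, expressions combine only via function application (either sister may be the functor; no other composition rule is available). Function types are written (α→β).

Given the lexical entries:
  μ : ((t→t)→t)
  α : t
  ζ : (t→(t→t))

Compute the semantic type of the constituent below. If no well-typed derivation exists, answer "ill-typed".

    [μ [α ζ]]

t

[α ζ] — ζ of type (t→(t→t)) combines with α of type t: type (t→t).
[μ [α ζ]] — μ of type ((t→t)→t) combines with [α ζ] of type (t→t): type t.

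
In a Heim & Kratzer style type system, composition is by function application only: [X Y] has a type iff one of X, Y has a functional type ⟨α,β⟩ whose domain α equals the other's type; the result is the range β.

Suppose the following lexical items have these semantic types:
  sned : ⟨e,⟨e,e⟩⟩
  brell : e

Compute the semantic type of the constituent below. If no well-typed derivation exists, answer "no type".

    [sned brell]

⟨e,e⟩

At [sned brell], sned : ⟨e,⟨e,e⟩⟩ takes brell : e, giving ⟨e,e⟩.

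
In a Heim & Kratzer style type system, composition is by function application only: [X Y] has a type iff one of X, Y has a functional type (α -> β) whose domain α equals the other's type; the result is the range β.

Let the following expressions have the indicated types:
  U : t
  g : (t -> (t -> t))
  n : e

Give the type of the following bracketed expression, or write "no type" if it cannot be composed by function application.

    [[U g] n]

[U g] — g of type (t -> (t -> t)) combines with U of type t: type (t -> t).
[[U g] n]: (t -> t) and e cannot combine by function application — type clash.

no type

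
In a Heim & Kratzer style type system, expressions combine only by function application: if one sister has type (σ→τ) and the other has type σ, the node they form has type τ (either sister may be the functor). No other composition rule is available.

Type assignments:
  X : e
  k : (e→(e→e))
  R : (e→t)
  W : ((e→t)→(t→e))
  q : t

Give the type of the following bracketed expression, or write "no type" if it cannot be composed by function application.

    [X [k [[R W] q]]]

e

[R W]: functor W : ((e→t)→(t→e)), argument R : (e→t); result (t→e).
[[R W] q]: functor [R W] : (t→e), argument q : t; result e.
[k [[R W] q]]: functor k : (e→(e→e)), argument [[R W] q] : e; result (e→e).
[X [k [[R W] q]]]: functor [k [[R W] q]] : (e→e), argument X : e; result e.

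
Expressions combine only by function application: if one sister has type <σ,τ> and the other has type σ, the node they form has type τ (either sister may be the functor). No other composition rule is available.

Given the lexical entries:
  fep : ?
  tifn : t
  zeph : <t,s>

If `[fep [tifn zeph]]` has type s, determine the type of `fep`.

[fep [tifn zeph]] is required to be s. [tifn zeph] : s cannot yield s as functor, so fep : <s,s>.

<s,s>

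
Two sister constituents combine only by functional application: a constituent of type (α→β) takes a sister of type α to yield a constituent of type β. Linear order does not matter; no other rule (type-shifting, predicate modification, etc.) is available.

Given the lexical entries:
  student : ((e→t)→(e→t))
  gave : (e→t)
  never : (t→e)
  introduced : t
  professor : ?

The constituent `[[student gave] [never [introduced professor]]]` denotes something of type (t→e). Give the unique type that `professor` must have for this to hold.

For [[student gave] [never [introduced professor]]] to have type (t→e) with [student gave] of type (e→t), [never [introduced professor]] must be the function: [never [introduced professor]] : ((e→t)→(t→e)).
For [never [introduced professor]] to have type ((e→t)→(t→e)) with never of type (t→e), [introduced professor] must be the function: [introduced professor] : ((t→e)→((e→t)→(t→e))).
For [introduced professor] to have type ((t→e)→((e→t)→(t→e))) with introduced of type t, professor must be the function: professor : (t→((t→e)→((e→t)→(t→e)))).

(t→((t→e)→((e→t)→(t→e))))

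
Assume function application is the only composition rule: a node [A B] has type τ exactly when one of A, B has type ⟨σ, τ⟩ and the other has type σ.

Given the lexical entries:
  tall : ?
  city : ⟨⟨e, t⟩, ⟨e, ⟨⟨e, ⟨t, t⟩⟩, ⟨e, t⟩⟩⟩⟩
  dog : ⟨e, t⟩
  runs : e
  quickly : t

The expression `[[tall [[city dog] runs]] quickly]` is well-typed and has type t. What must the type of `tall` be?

[[tall [[city dog] runs]] quickly] is required to be t. quickly : t cannot yield t as functor, so [tall [[city dog] runs]] : ⟨t, t⟩.
[tall [[city dog] runs]] is required to be ⟨t, t⟩. [[city dog] runs] : ⟨⟨e, ⟨t, t⟩⟩, ⟨e, t⟩⟩ cannot yield ⟨t, t⟩ as functor, so tall : ⟨⟨⟨e, ⟨t, t⟩⟩, ⟨e, t⟩⟩, ⟨t, t⟩⟩.

⟨⟨⟨e, ⟨t, t⟩⟩, ⟨e, t⟩⟩, ⟨t, t⟩⟩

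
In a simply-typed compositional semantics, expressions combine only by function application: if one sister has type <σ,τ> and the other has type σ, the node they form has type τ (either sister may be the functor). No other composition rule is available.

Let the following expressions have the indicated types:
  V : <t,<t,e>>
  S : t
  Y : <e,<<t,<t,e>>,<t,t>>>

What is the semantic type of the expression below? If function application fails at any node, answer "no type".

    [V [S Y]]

no type

At [S Y]: neither t nor <e,<<t,<t,e>>,<t,t>>> can take the other as argument; the node is ill-typed.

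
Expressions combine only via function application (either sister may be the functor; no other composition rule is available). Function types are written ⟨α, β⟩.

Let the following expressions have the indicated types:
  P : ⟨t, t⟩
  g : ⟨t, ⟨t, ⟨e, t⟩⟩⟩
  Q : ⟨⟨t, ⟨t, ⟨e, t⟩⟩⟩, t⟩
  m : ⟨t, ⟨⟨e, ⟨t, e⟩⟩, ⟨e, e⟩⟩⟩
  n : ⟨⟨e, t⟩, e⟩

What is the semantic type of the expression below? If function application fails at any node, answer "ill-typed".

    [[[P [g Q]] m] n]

At [g Q], Q : ⟨⟨t, ⟨t, ⟨e, t⟩⟩⟩, t⟩ takes g : ⟨t, ⟨t, ⟨e, t⟩⟩⟩, giving t.
At [P [g Q]], P : ⟨t, t⟩ takes [g Q] : t, giving t.
At [[P [g Q]] m], m : ⟨t, ⟨⟨e, ⟨t, e⟩⟩, ⟨e, e⟩⟩⟩ takes [P [g Q]] : t, giving ⟨⟨e, ⟨t, e⟩⟩, ⟨e, e⟩⟩.
[[[P [g Q]] m] n]: ⟨⟨e, ⟨t, e⟩⟩, ⟨e, e⟩⟩ and ⟨⟨e, t⟩, e⟩ cannot combine by function application — type clash.

ill-typed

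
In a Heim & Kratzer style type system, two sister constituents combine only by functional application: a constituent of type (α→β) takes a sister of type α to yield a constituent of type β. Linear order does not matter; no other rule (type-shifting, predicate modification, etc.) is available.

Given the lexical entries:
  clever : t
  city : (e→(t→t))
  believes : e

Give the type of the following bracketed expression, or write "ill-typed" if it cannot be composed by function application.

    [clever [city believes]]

t

[city believes] — city of type (e→(t→t)) combines with believes of type e: type (t→t).
[clever [city believes]] — [city believes] of type (t→t) combines with clever of type t: type t.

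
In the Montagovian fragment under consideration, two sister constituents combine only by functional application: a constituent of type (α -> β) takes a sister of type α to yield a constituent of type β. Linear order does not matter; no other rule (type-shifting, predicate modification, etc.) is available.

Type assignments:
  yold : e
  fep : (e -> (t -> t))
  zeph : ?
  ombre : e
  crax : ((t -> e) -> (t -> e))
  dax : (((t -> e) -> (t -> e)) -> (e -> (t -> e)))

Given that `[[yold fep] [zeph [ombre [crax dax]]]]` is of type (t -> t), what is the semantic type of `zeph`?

[[yold fep] [zeph [ombre [crax dax]]]] must have type (t -> t). The sister [yold fep] has type (t -> t); that is not a function onto (t -> t), so [zeph [ombre [crax dax]]] must be the functor, of type ((t -> t) -> (t -> t)).
[zeph [ombre [crax dax]]] must have type ((t -> t) -> (t -> t)). The sister [ombre [crax dax]] has type (t -> e); that is not a function onto ((t -> t) -> (t -> t)), so zeph must be the functor, of type ((t -> e) -> ((t -> t) -> (t -> t))).

((t -> e) -> ((t -> t) -> (t -> t)))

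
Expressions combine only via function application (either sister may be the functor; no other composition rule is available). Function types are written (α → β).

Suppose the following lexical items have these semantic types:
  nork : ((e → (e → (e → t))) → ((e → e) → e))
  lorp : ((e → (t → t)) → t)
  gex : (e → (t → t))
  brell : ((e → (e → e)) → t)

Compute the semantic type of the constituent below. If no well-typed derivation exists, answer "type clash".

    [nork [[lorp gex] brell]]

[lorp gex]: functor lorp : ((e → (t → t)) → t), argument gex : (e → (t → t)); result t.
[[lorp gex] brell]: t and ((e → (e → e)) → t) cannot combine by function application — type clash.

type clash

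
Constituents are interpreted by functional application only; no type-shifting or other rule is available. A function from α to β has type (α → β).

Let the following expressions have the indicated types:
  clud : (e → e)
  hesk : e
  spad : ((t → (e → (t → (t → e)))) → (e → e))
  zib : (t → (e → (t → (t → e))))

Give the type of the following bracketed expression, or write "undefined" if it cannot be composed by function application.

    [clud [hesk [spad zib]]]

e

[spad zib]: spad is ((t → (e → (t → (t → e)))) → (e → e)), zib is (t → (e → (t → (t → e)))); result (e → e).
[hesk [spad zib]]: [spad zib] is (e → e), hesk is e; result e.
[clud [hesk [spad zib]]]: clud is (e → e), [hesk [spad zib]] is e; result e.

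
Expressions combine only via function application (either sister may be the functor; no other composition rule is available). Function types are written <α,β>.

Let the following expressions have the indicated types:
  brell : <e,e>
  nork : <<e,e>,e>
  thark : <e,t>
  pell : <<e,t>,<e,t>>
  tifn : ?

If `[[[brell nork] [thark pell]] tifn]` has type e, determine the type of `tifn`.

<t,e>

[[[brell nork] [thark pell]] tifn] is required to be e. [[brell nork] [thark pell]] : t cannot yield e as functor, so tifn : <t,e>.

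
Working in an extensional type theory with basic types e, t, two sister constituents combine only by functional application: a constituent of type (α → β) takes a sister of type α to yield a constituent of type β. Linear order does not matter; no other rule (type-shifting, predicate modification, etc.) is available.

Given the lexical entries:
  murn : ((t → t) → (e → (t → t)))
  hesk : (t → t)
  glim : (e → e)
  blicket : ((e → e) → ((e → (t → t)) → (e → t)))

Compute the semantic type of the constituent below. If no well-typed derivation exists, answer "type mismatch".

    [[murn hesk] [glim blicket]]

[murn hesk]: ((t → t) → (e → (t → t))) applied to (t → t) yields (e → (t → t)).
[glim blicket]: ((e → e) → ((e → (t → t)) → (e → t))) applied to (e → e) yields ((e → (t → t)) → (e → t)).
[[murn hesk] [glim blicket]]: ((e → (t → t)) → (e → t)) applied to (e → (t → t)) yields (e → t).

(e → t)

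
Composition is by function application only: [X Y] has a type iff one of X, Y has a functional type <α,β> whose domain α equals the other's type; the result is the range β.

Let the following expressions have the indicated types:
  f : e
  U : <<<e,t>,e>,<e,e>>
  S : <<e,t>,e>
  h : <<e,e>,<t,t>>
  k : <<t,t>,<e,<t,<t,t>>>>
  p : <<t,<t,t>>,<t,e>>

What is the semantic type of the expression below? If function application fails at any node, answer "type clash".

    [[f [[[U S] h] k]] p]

<t,e>

[U S]: functor U : <<<e,t>,e>,<e,e>>, argument S : <<e,t>,e>; result <e,e>.
[[U S] h]: functor h : <<e,e>,<t,t>>, argument [U S] : <e,e>; result <t,t>.
[[[U S] h] k]: functor k : <<t,t>,<e,<t,<t,t>>>>, argument [[U S] h] : <t,t>; result <e,<t,<t,t>>>.
[f [[[U S] h] k]]: functor [[[U S] h] k] : <e,<t,<t,t>>>, argument f : e; result <t,<t,t>>.
[[f [[[U S] h] k]] p]: functor p : <<t,<t,t>>,<t,e>>, argument [f [[[U S] h] k]] : <t,<t,t>>; result <t,e>.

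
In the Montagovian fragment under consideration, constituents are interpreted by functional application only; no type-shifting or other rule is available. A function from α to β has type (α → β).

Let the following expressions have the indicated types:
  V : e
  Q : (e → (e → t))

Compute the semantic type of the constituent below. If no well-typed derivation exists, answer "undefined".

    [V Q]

(e → t)

[V Q]: functor Q : (e → (e → t)), argument V : e; result (e → t).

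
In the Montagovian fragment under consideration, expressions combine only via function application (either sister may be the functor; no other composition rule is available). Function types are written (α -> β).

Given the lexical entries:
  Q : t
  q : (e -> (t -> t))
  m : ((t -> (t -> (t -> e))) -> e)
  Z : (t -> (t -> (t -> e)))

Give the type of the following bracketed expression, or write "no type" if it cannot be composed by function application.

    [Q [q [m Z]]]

[m Z] — m of type ((t -> (t -> (t -> e))) -> e) combines with Z of type (t -> (t -> (t -> e))): type e.
[q [m Z]] — q of type (e -> (t -> t)) combines with [m Z] of type e: type (t -> t).
[Q [q [m Z]]] — [q [m Z]] of type (t -> t) combines with Q of type t: type t.

t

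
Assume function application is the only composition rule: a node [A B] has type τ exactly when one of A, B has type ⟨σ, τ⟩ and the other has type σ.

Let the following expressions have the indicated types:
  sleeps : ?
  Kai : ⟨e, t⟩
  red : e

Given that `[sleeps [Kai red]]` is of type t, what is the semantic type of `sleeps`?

⟨t, t⟩

[sleeps [Kai red]] must have type t. The sister [Kai red] has type t; that is not a function onto t, so sleeps must be the functor, of type ⟨t, t⟩.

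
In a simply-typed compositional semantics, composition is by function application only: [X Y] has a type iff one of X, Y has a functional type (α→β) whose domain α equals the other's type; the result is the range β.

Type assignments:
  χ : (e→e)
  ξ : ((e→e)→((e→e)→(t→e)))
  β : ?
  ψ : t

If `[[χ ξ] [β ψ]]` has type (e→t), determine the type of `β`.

(t→(((e→e)→(t→e))→(e→t)))

For [[χ ξ] [β ψ]] to have type (e→t) with [χ ξ] of type ((e→e)→(t→e)), [β ψ] must be the function: [β ψ] : (((e→e)→(t→e))→(e→t)).
For [β ψ] to have type (((e→e)→(t→e))→(e→t)) with ψ of type t, β must be the function: β : (t→(((e→e)→(t→e))→(e→t))).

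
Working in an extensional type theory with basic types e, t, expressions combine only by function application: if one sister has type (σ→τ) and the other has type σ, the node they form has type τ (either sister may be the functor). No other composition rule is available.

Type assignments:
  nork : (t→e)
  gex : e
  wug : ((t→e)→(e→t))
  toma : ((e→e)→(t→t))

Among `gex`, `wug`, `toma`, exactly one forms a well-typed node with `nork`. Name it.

wug

gex : e — no; nork wants t, and gex wants nothing (atomic).
wug — combines: wug : ((t→e)→(e→t)) takes nork : (t→e) as argument, giving (e→t).
toma : ((e→e)→(t→t)) — no; nork wants t, and toma wants (e→e).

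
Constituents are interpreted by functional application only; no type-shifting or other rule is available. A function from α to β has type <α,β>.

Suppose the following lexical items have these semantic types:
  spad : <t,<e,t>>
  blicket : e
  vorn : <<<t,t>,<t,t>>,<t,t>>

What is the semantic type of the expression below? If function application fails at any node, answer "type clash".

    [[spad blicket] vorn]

At [spad blicket]: neither <t,<e,t>> nor e can take the other as argument; the node is ill-typed.

type clash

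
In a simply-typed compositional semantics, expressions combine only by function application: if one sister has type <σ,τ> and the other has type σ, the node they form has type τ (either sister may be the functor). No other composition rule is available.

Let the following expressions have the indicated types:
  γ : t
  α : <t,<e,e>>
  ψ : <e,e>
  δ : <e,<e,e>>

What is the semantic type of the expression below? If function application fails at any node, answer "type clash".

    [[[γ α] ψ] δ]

type clash

[γ α]: α is <t,<e,e>>, γ is t; result <e,e>.
At [[γ α] ψ]: neither <e,e> nor <e,e> can take the other as argument; the node is ill-typed.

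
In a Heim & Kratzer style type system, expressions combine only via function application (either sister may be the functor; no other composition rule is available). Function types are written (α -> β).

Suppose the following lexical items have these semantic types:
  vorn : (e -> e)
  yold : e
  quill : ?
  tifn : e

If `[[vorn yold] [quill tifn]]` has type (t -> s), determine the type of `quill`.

At [[vorn yold] [quill tifn]] (required: (t -> s)): [vorn yold] is e, which is not a function with range (t -> s); hence [quill tifn] is the functor — type (e -> (t -> s)).
At [quill tifn] (required: (e -> (t -> s))): tifn is e, which is not a function with range (e -> (t -> s)); hence quill is the functor — type (e -> (e -> (t -> s))).

(e -> (e -> (t -> s)))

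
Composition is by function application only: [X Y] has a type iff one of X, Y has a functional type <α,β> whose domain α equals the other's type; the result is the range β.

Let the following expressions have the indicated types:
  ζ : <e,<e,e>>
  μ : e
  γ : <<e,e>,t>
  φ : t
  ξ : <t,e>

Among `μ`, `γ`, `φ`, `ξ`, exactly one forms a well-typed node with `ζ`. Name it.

μ — combines: ζ : <e,<e,e>> takes μ : e as argument, giving <e,e>.
γ : <<e,e>,t> — neither side's domain matches the other.
φ : t — neither side's domain matches the other.
ξ : <t,e> — neither side's domain matches the other.

μ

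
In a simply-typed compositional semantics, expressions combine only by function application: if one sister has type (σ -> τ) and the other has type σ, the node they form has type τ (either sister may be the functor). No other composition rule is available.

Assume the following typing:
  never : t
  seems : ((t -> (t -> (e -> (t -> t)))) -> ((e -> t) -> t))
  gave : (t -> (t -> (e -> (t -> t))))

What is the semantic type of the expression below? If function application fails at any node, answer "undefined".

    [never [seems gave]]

[seems gave]: functor seems : ((t -> (t -> (e -> (t -> t)))) -> ((e -> t) -> t)), argument gave : (t -> (t -> (e -> (t -> t)))); result ((e -> t) -> t).
At [never [seems gave]]: neither t nor ((e -> t) -> t) can take the other as argument; the node is ill-typed.

undefined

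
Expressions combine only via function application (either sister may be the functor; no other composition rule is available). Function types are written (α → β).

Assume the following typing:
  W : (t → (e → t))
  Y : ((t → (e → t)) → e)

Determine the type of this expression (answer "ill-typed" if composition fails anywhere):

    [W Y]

e

[W Y]: functor Y : ((t → (e → t)) → e), argument W : (t → (e → t)); result e.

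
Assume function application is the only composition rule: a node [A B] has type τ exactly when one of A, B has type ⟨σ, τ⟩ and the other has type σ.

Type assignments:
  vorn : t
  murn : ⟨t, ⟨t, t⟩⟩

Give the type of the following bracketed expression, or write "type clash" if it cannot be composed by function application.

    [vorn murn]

[vorn murn]: functor murn : ⟨t, ⟨t, t⟩⟩, argument vorn : t; result ⟨t, t⟩.

⟨t, t⟩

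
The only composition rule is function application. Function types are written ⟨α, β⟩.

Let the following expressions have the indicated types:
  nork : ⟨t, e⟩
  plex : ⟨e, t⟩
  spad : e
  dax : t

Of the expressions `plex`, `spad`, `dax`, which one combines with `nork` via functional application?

dax

plex : ⟨e, t⟩ — nork needs t; plex needs e; neither fits.
spad : e — nork needs t; spad needs nothing (atomic); neither fits.
dax — combines: nork : ⟨t, e⟩ takes dax : t as argument, giving e.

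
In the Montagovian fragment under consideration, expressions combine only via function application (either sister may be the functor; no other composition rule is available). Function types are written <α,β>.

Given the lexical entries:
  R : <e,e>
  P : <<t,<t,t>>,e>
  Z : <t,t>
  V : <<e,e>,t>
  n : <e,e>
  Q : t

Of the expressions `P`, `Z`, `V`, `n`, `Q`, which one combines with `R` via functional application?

P : <<t,<t,t>>,e> — no; R wants e, and P wants <t,<t,t>>.
Z : <t,t> — no; R wants e, and Z wants t.
V — combines: V : <<e,e>,t> takes R : <e,e> as argument, giving t.
n : <e,e> — no; R wants e, and n wants e.
Q : t — no; R wants e, and Q wants nothing (atomic).

V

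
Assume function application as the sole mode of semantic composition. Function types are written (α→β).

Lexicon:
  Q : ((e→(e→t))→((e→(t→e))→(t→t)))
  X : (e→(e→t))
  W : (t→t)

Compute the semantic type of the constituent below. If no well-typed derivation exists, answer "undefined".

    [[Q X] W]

undefined

At [Q X], Q : ((e→(e→t))→((e→(t→e))→(t→t))) takes X : (e→(e→t)), giving ((e→(t→e))→(t→t)).
[[Q X] W]: ((e→(t→e))→(t→t)) with (t→t) — neither is a function whose domain matches the other; composition fails here.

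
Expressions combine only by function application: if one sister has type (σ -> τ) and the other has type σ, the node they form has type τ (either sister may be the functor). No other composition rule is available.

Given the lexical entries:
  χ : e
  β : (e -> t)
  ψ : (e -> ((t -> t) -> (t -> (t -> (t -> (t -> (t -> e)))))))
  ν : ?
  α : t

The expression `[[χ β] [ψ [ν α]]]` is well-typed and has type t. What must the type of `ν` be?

(t -> ((e -> ((t -> t) -> (t -> (t -> (t -> (t -> (t -> e))))))) -> (t -> t)))

[[χ β] [ψ [ν α]]] must have type t. The sister [χ β] has type t; that is not a function onto t, so [ψ [ν α]] must be the functor, of type (t -> t).
[ψ [ν α]] must have type (t -> t). The sister ψ has type (e -> ((t -> t) -> (t -> (t -> (t -> (t -> (t -> e))))))); that is not a function onto (t -> t), so [ν α] must be the functor, of type ((e -> ((t -> t) -> (t -> (t -> (t -> (t -> (t -> e))))))) -> (t -> t)).
[ν α] must have type ((e -> ((t -> t) -> (t -> (t -> (t -> (t -> (t -> e))))))) -> (t -> t)). The sister α has type t; that is not a function onto ((e -> ((t -> t) -> (t -> (t -> (t -> (t -> (t -> e))))))) -> (t -> t)), so ν must be the functor, of type (t -> ((e -> ((t -> t) -> (t -> (t -> (t -> (t -> (t -> e))))))) -> (t -> t))).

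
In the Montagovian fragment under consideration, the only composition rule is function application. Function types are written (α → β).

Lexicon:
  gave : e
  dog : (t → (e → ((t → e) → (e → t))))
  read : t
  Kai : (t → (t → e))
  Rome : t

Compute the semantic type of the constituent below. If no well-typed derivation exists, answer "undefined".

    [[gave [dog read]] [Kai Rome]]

[dog read]: (t → (e → ((t → e) → (e → t)))) applied to t yields (e → ((t → e) → (e → t))).
[gave [dog read]]: (e → ((t → e) → (e → t))) applied to e yields ((t → e) → (e → t)).
[Kai Rome]: (t → (t → e)) applied to t yields (t → e).
[[gave [dog read]] [Kai Rome]]: ((t → e) → (e → t)) applied to (t → e) yields (e → t).

(e → t)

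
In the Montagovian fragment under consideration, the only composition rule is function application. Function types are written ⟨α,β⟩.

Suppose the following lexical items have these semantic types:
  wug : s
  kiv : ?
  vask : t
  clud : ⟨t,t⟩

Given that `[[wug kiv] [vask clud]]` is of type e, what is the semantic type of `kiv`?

At [[wug kiv] [vask clud]] (required: e): [vask clud] is t, which is not a function with range e; hence [wug kiv] is the functor — type ⟨t,e⟩.
At [wug kiv] (required: ⟨t,e⟩): wug is s, which is not a function with range ⟨t,e⟩; hence kiv is the functor — type ⟨s,⟨t,e⟩⟩.

⟨s,⟨t,e⟩⟩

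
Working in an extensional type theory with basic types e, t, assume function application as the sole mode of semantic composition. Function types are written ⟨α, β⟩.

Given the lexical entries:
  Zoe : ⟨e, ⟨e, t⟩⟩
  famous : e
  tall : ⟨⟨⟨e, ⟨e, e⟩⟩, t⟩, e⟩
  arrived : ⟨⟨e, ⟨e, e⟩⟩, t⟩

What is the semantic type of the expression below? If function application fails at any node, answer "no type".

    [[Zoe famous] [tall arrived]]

t

[Zoe famous] — Zoe of type ⟨e, ⟨e, t⟩⟩ combines with famous of type e: type ⟨e, t⟩.
[tall arrived] — tall of type ⟨⟨⟨e, ⟨e, e⟩⟩, t⟩, e⟩ combines with arrived of type ⟨⟨e, ⟨e, e⟩⟩, t⟩: type e.
[[Zoe famous] [tall arrived]] — [Zoe famous] of type ⟨e, t⟩ combines with [tall arrived] of type e: type t.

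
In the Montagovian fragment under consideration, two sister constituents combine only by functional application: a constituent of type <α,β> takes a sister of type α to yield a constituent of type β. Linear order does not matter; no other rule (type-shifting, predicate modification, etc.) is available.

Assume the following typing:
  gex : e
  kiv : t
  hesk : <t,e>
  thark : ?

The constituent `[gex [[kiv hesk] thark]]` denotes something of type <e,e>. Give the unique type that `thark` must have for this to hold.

[gex [[kiv hesk] thark]] is required to be <e,e>. gex : e cannot yield <e,e> as functor, so [[kiv hesk] thark] : <e,<e,e>>.
[[kiv hesk] thark] is required to be <e,<e,e>>. [kiv hesk] : e cannot yield <e,<e,e>> as functor, so thark : <e,<e,<e,e>>>.

<e,<e,<e,e>>>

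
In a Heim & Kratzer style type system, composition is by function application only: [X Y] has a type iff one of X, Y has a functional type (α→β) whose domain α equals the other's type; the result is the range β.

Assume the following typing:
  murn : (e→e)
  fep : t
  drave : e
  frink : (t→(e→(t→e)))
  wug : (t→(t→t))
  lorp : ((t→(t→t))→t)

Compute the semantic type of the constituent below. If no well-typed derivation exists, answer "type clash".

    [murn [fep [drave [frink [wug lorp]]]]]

e

[wug lorp]: ((t→(t→t))→t) applied to (t→(t→t)) yields t.
[frink [wug lorp]]: (t→(e→(t→e))) applied to t yields (e→(t→e)).
[drave [frink [wug lorp]]]: (e→(t→e)) applied to e yields (t→e).
[fep [drave [frink [wug lorp]]]]: (t→e) applied to t yields e.
[murn [fep [drave [frink [wug lorp]]]]]: (e→e) applied to e yields e.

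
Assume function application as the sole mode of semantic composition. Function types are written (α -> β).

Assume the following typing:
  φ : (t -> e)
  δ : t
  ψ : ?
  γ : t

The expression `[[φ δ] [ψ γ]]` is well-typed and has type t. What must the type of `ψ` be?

For [[φ δ] [ψ γ]] to have type t with [φ δ] of type e, [ψ γ] must be the function: [ψ γ] : (e -> t).
For [ψ γ] to have type (e -> t) with γ of type t, ψ must be the function: ψ : (t -> (e -> t)).

(t -> (e -> t))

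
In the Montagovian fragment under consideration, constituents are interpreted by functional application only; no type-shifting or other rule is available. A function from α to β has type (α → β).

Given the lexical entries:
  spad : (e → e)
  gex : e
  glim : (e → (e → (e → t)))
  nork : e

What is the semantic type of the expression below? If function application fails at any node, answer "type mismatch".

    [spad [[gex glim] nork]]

type mismatch

[gex glim] — glim of type (e → (e → (e → t))) combines with gex of type e: type (e → (e → t)).
[[gex glim] nork] — [gex glim] of type (e → (e → t)) combines with nork of type e: type (e → t).
At [spad [[gex glim] nork]]: neither (e → e) nor (e → t) can take the other as argument; the node is ill-typed.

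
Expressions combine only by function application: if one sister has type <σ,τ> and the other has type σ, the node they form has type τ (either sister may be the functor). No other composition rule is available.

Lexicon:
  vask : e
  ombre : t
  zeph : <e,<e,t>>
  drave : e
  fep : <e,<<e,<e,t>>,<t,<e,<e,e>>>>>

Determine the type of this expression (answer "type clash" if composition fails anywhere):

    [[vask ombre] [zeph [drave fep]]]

type clash

[vask ombre]: e and t cannot combine by function application — type clash.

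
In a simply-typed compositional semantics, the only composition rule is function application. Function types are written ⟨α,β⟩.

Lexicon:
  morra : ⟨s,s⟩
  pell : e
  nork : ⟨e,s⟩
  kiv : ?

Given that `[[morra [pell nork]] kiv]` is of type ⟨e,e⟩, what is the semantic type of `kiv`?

⟨s,⟨e,e⟩⟩

At [[morra [pell nork]] kiv] (required: ⟨e,e⟩): [morra [pell nork]] is s, which is not a function with range ⟨e,e⟩; hence kiv is the functor — type ⟨s,⟨e,e⟩⟩.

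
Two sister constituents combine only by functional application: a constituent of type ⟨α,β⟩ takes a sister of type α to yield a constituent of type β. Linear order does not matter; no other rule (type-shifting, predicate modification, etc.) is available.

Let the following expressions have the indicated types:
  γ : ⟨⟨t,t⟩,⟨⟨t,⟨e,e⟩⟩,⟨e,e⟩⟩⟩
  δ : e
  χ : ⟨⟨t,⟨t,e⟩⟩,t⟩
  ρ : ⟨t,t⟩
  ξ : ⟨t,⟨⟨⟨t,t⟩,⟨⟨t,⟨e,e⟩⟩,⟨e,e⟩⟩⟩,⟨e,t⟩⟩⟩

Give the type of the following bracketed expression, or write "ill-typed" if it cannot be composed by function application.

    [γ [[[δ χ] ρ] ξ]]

ill-typed

[δ χ]: e with ⟨⟨t,⟨t,e⟩⟩,t⟩ — neither is a function whose domain matches the other; composition fails here.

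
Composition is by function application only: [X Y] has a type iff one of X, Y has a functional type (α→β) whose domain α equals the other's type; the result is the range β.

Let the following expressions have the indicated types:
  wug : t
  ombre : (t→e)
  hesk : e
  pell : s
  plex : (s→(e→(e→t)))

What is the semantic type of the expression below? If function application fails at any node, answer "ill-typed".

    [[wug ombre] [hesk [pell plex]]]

t

[wug ombre]: functor ombre : (t→e), argument wug : t; result e.
[pell plex]: functor plex : (s→(e→(e→t))), argument pell : s; result (e→(e→t)).
[hesk [pell plex]]: functor [pell plex] : (e→(e→t)), argument hesk : e; result (e→t).
[[wug ombre] [hesk [pell plex]]]: functor [hesk [pell plex]] : (e→t), argument [wug ombre] : e; result t.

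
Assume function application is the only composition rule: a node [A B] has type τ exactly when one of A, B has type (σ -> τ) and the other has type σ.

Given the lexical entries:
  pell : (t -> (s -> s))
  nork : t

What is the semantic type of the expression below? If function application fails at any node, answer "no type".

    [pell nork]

[pell nork]: functor pell : (t -> (s -> s)), argument nork : t; result (s -> s).

(s -> s)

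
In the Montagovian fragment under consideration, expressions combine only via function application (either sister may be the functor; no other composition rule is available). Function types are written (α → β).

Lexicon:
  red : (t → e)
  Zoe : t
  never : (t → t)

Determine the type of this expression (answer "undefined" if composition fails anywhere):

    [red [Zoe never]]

[Zoe never]: (t → t) applied to t yields t.
[red [Zoe never]]: (t → e) applied to t yields e.

e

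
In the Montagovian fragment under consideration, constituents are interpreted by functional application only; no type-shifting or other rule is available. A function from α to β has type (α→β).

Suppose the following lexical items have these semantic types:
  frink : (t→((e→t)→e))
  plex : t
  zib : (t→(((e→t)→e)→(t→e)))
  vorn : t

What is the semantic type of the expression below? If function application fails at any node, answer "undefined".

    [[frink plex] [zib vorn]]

(t→e)

[frink plex]: functor frink : (t→((e→t)→e)), argument plex : t; result ((e→t)→e).
[zib vorn]: functor zib : (t→(((e→t)→e)→(t→e))), argument vorn : t; result (((e→t)→e)→(t→e)).
[[frink plex] [zib vorn]]: functor [zib vorn] : (((e→t)→e)→(t→e)), argument [frink plex] : ((e→t)→e); result (t→e).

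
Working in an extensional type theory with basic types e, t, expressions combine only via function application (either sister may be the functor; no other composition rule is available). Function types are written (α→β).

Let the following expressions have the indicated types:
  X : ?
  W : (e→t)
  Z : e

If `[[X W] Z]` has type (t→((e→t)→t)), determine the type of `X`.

((e→t)→(e→(t→((e→t)→t))))

[[X W] Z] must have type (t→((e→t)→t)). The sister Z has type e; that is not a function onto (t→((e→t)→t)), so [X W] must be the functor, of type (e→(t→((e→t)→t))).
[X W] must have type (e→(t→((e→t)→t))). The sister W has type (e→t); that is not a function onto (e→(t→((e→t)→t))), so X must be the functor, of type ((e→t)→(e→(t→((e→t)→t)))).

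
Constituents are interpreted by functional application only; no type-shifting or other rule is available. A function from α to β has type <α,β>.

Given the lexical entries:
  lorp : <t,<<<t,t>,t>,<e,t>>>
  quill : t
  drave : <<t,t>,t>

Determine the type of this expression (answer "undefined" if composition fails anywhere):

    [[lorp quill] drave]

<e,t>

[lorp quill] — lorp of type <t,<<<t,t>,t>,<e,t>>> combines with quill of type t: type <<<t,t>,t>,<e,t>>.
[[lorp quill] drave] — [lorp quill] of type <<<t,t>,t>,<e,t>> combines with drave of type <<t,t>,t>: type <e,t>.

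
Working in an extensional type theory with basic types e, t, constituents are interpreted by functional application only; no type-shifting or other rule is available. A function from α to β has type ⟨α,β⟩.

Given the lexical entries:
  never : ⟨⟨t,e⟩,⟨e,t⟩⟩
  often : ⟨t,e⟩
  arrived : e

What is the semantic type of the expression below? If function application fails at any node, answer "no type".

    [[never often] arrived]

At [never often], never : ⟨⟨t,e⟩,⟨e,t⟩⟩ takes often : ⟨t,e⟩, giving ⟨e,t⟩.
At [[never often] arrived], [never often] : ⟨e,t⟩ takes arrived : e, giving t.

t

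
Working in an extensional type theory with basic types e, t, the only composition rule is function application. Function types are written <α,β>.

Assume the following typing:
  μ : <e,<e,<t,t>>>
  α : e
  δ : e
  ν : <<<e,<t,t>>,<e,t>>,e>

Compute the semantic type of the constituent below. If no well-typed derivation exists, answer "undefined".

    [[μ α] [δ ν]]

undefined

[μ α]: functor μ : <e,<e,<t,t>>>, argument α : e; result <e,<t,t>>.
At [δ ν]: neither e nor <<<e,<t,t>>,<e,t>>,e> can take the other as argument; the node is ill-typed.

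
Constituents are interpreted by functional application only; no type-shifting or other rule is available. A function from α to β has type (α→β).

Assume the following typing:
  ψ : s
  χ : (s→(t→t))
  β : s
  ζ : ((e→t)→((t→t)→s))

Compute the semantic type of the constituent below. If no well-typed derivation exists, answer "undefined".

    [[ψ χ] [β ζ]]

undefined

At [ψ χ], χ : (s→(t→t)) takes ψ : s, giving (t→t).
[β ζ]: s with ((e→t)→((t→t)→s)) — neither is a function whose domain matches the other; composition fails here.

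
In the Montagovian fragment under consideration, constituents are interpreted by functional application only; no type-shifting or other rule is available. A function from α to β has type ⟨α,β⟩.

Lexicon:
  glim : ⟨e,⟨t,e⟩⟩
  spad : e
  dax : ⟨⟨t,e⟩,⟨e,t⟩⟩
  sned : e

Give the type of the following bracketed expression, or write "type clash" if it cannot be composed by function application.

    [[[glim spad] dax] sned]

t

[glim spad]: ⟨e,⟨t,e⟩⟩ applied to e yields ⟨t,e⟩.
[[glim spad] dax]: ⟨⟨t,e⟩,⟨e,t⟩⟩ applied to ⟨t,e⟩ yields ⟨e,t⟩.
[[[glim spad] dax] sned]: ⟨e,t⟩ applied to e yields t.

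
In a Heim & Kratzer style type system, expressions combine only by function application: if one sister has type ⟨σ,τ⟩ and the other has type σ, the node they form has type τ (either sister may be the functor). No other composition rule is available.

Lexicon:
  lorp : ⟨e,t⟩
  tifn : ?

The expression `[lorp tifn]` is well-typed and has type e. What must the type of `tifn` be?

[lorp tifn] must have type e. The sister lorp has type ⟨e,t⟩; that is not a function onto e, so tifn must be the functor, of type ⟨⟨e,t⟩,e⟩.

⟨⟨e,t⟩,e⟩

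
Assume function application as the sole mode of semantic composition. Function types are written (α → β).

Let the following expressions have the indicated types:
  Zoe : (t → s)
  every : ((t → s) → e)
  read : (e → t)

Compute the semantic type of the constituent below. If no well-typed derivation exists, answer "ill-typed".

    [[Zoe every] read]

t

[Zoe every]: ((t → s) → e) applied to (t → s) yields e.
[[Zoe every] read]: (e → t) applied to e yields t.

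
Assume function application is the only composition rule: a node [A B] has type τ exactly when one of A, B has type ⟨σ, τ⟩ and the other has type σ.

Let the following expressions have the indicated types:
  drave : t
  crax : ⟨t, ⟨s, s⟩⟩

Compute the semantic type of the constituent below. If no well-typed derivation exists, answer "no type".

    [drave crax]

⟨s, s⟩

At [drave crax], crax : ⟨t, ⟨s, s⟩⟩ takes drave : t, giving ⟨s, s⟩.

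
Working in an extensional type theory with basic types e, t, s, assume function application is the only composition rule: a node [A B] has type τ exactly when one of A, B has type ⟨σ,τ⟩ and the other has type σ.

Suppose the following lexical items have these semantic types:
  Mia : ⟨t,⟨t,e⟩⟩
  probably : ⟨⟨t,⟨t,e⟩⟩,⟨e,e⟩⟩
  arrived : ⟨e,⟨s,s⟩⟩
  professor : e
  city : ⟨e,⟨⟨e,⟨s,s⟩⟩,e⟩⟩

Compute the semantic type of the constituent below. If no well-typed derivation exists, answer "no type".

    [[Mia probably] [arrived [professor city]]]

[Mia probably]: probably is ⟨⟨t,⟨t,e⟩⟩,⟨e,e⟩⟩, Mia is ⟨t,⟨t,e⟩⟩; result ⟨e,e⟩.
[professor city]: city is ⟨e,⟨⟨e,⟨s,s⟩⟩,e⟩⟩, professor is e; result ⟨⟨e,⟨s,s⟩⟩,e⟩.
[arrived [professor city]]: [professor city] is ⟨⟨e,⟨s,s⟩⟩,e⟩, arrived is ⟨e,⟨s,s⟩⟩; result e.
[[Mia probably] [arrived [professor city]]]: [Mia probably] is ⟨e,e⟩, [arrived [professor city]] is e; result e.

e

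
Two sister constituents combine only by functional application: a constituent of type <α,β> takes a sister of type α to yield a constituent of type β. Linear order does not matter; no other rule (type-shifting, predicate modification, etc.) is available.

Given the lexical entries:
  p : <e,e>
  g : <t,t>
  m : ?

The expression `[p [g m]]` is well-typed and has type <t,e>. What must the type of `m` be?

<<t,t>,<<e,e>,<t,e>>>

At [p [g m]] (required: <t,e>): p is <e,e>, which is not a function with range <t,e>; hence [g m] is the functor — type <<e,e>,<t,e>>.
At [g m] (required: <<e,e>,<t,e>>): g is <t,t>, which is not a function with range <<e,e>,<t,e>>; hence m is the functor — type <<t,t>,<<e,e>,<t,e>>>.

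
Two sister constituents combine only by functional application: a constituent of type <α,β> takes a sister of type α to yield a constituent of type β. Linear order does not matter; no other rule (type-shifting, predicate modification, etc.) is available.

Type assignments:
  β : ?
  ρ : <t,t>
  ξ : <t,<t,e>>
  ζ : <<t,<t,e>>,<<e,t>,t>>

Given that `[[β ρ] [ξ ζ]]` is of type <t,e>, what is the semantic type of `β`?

<<t,t>,<<<e,t>,t>,<t,e>>>

For [[β ρ] [ξ ζ]] to have type <t,e> with [ξ ζ] of type <<e,t>,t>, [β ρ] must be the function: [β ρ] : <<<e,t>,t>,<t,e>>.
For [β ρ] to have type <<<e,t>,t>,<t,e>> with ρ of type <t,t>, β must be the function: β : <<t,t>,<<<e,t>,t>,<t,e>>>.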